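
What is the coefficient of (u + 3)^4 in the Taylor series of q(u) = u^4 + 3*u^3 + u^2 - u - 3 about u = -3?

c_4 = q^(4)(-3)/4! = 1.

1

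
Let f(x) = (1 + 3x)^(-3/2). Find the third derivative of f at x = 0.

-2835/8

The coefficient of x^3 in the expansion is -945/16, so f′′′(0) = 3! * (-945/16) = -2835/8.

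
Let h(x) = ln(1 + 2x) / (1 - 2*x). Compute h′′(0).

4

Multiply the numerator's expansion by the denominator's geometric series.
From the series, [x^2] h = 2; multiply by 2! = 2 to get 4.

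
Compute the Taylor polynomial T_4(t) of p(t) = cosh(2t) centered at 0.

2*t^4/3 + 2*t^2 + 1

Compute the successive derivatives at the expansion point and divide by k!.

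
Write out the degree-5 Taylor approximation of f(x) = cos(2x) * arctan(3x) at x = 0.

343*x^5/5 - 15*x^3 + 3*x

Write out both Maclaurin series and multiply, keeping only the needed powers.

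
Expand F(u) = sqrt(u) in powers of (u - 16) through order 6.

-21*(u - 16)^6/4294967296 + 7*(u - 16)^5/67108864 - 5*(u - 16)^4/2097152 + (u - 16)^3/16384 - (u - 16)^2/512 + (u - 16)/8 + 4

[(u - 16)^0] = 4;  [(u - 16)^1] = 1/8;  [(u - 16)^2] = -1/512;  [(u - 16)^3] = 1/16384;  [(u - 16)^4] = -5/2097152;  [(u - 16)^5] = 7/67108864;  [(u - 16)^6] = -21/4294967296.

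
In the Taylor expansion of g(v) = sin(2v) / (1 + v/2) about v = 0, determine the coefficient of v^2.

-1

Expand each factor separately, then convolve coefficients.
g(0) = 0
g′(0) = 2
g′′(0) = -2
The Taylor polynomial is Σ g^(k)(0)/k! · v^k.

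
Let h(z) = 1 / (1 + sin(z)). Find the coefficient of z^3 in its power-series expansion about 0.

Use the geometric series for the reciprocal, then substitute.
h(0) = 1
h′(0) = -1
h′′(0) = 2
h′′′(0) = -5

-5/6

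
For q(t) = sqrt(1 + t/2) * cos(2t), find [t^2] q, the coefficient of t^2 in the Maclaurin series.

-65/32

Multiply the two series term by term and collect like powers.
[t^0] = 1;  [t^1] = 1/4;  [t^2] = -65/32.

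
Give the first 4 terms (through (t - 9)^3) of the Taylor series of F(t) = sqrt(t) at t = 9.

Apply the Taylor formula c_k = f^(k)(a)/k!.
[(t - 9)^0] = 3;  [(t - 9)^1] = 1/6;  [(t - 9)^2] = -1/216;  [(t - 9)^3] = 1/3888.

(t - 9)^3/3888 - (t - 9)^2/216 + (t - 9)/6 + 3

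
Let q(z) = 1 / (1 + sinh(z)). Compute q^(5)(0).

Write 1/(1+u) = 1 - u + u^2 - u^3 + ... and substitute the series for u.
From the series, [z^5] q = -181/120; multiply by 5! = 120 to get -181.

-181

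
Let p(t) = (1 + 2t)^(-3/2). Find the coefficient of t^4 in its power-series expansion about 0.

p(0) = 1
p′(0) = -3
p′′(0) = 15
p′′′(0) = -105
p^(4)(0) = 945

315/8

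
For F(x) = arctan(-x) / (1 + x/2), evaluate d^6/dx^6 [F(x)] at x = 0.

129/2

Write out both Maclaurin series and multiply, keeping only the needed powers.
The coefficient of x^6 in the expansion is 43/480, so F^(6)(0) = 6! * (43/480) = 129/2.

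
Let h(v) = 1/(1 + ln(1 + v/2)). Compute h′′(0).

3/4

Let u equal the inner series; expand the outer function in u and truncate.
The coefficient of v^2 in the expansion is 3/8, so h′′(0) = 2! * (3/8) = 3/4.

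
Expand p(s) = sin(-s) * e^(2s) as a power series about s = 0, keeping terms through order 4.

Write out both Maclaurin series and multiply, keeping only the needed powers.
p(0) = 0
p′(0) = -1
p′′(0) = -4
p′′′(0) = -11
p^(4)(0) = -24

-s^4 - 11*s^3/6 - 2*s^2 - s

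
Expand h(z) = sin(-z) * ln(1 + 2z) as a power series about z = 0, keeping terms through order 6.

Write out both Maclaurin series and multiply, keeping only the needed powers.
h(0) = 0
h′(0) = 0
h′′(0) = -4
h′′′(0) = 12
h^(4)(0) = -56
h^(5)(0) = 440
h^(6)(0) = -4300
Then c_k = h^(k)(0)/k! gives each Taylor coefficient.

-215*z^6/36 + 11*z^5/3 - 7*z^4/3 + 2*z^3 - 2*z^2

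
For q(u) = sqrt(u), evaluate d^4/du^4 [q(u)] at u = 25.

-3/250000

From the series, [(u - 25)^4] q = -1/2000000; multiply by 4! = 24 to get -3/250000.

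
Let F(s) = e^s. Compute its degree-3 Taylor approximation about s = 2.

F(2) = e^(2)
F′(2) = e^(2)
F′′(2) = e^(2)
F′′′(2) = e^(2)
Then c_k = F^(k)(2)/k! gives each Taylor coefficient.

(s - 2)^3*e^(2)/6 + (s - 2)^2*e^(2)/2 + (s - 2)*e^(2) + e^(2)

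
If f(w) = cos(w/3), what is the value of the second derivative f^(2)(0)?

From the series, [w^2] f = -1/18; multiply by 2! = 2 to get -1/9.

-1/9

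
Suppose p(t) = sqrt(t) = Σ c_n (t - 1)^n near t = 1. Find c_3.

1/16

Use the known series and substitute for the argument.
p(1) = 1
p′(1) = 1/2
p′′(1) = -1/4
p′′′(1) = 3/8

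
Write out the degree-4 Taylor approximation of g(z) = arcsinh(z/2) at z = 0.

-z^3/48 + z/2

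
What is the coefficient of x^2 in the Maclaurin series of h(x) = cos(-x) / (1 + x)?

Multiply the two series term by term and collect like powers.
[x^0] = 1;  [x^1] = -1;  [x^2] = 1/2.

1/2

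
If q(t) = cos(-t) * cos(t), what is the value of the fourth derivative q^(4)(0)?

Take the Cauchy product of the two expansions.
The coefficient of t^4 in the expansion is 1/3, so q^(4)(0) = 4! * (1/3) = 8.

8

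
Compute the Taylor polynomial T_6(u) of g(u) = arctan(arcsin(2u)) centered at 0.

Plug the Maclaurin series of the inner function into that of the outer and collect terms.

52*u^5/15 - 4*u^3/3 + 2*u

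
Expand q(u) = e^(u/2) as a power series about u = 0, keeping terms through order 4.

u^4/384 + u^3/48 + u^2/8 + u/2 + 1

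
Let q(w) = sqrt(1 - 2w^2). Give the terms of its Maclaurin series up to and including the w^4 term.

q(0) = 1
q′(0) = 0
q′′(0) = -2
q′′′(0) = 0
q^(4)(0) = -12

-w^4/2 - w^2 + 1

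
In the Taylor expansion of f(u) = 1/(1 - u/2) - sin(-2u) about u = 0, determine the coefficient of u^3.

Combine the two series term by term.
[u^0] = 1;  [u^1] = 5/2;  [u^2] = 1/4;  [u^3] = -29/24.
So c_3 = f′′′(0)/3! = -29/24.

-29/24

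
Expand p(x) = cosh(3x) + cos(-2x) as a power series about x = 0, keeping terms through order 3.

Expand each term separately and add.

5*x^2/2 + 2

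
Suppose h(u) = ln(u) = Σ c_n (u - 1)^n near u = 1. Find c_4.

-1/4

Apply the Taylor formula c_k = f^(k)(a)/k!.
h(1) = 0
h′(1) = 1
h′′(1) = -1
h′′′(1) = 2
h^(4)(1) = -6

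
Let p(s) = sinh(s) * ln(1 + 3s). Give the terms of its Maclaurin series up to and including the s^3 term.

-9*s^3/2 + 3*s^2

Multiply the two series term by term and collect like powers.
[s^0] = 0;  [s^1] = 0;  [s^2] = 3;  [s^3] = -9/2.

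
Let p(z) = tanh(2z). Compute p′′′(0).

-16

The coefficient of z^3 in the expansion is -8/3, so p′′′(0) = 3! * (-8/3) = -16.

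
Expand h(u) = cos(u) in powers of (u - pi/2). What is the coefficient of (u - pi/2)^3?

h(pi/2) = 0
h′(pi/2) = -1
h′′(pi/2) = 0
h′′′(pi/2) = 1

1/6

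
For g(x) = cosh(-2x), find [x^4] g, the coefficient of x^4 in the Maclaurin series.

2/3

c_4 = g^(4)(0)/4! = 2/3.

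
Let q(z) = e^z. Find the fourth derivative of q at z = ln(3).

Differentiate repeatedly and evaluate at the center.
The coefficient of (z - ln(3))^4 in the expansion is 1/8, so q^(4)(ln(3)) = 4! * (1/8) = 3.

3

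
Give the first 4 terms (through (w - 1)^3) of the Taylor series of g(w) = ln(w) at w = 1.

(w - 1)^3/3 - (w - 1)^2/2 + (w - 1)

[(w - 1)^0] = 0;  [(w - 1)^1] = 1;  [(w - 1)^2] = -1/2;  [(w - 1)^3] = 1/3.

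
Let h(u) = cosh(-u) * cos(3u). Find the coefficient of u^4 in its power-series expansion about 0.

7/6

Expand each factor separately, then convolve coefficients.
[u^0] = 1;  [u^1] = 0;  [u^2] = -4;  [u^3] = 0;  [u^4] = 7/6.
So c_4 = h^(4)(0)/4! = 7/6.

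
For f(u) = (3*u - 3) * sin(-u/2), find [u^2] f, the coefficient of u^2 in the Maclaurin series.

Multiply each power in the prefactor through the base expansion.
f(0) = 0
f′(0) = 3/2
f′′(0) = -3
So c_2 = f′′(0)/2! = -3/2.

-3/2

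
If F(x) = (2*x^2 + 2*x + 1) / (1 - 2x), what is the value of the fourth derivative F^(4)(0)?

960

Distribute the polynomial across the series and collect like powers.
From the series, [x^4] F = 40; multiply by 4! = 24 to get 960.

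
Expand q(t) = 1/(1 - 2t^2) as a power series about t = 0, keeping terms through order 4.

[t^0] = 1;  [t^1] = 0;  [t^2] = 2;  [t^3] = 0;  [t^4] = 4.

4*t^4 + 2*t^2 + 1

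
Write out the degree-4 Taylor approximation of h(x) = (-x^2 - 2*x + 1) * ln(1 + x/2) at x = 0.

Shift and add copies of the series according to the polynomial's terms.
h(0) = 0
h′(0) = 1/2
h′′(0) = -9/4
h′′′(0) = -5/4
h^(4)(0) = 5/8
Then c_k = h^(k)(0)/k! gives each Taylor coefficient.

5*x^4/192 - 5*x^3/24 - 9*x^2/8 + x/2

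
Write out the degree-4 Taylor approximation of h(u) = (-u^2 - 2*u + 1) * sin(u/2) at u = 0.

u^4/24 - 25*u^3/48 - u^2 + u/2

Distribute the polynomial across the series and collect like powers.
[u^0] = 0;  [u^1] = 1/2;  [u^2] = -1;  [u^3] = -25/48;  [u^4] = 1/24.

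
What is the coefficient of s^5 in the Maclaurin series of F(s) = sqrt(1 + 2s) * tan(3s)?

Expand each factor separately, then convolve coefficients.
[s^0] = 0;  [s^1] = 3;  [s^2] = 3;  [s^3] = 15/2;  [s^4] = 21/2;  [s^5] = 1041/40.

1041/40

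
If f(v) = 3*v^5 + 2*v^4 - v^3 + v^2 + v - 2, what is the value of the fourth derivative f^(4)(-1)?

From the series, [(v + 1)^4] f = -13; multiply by 4! = 24 to get -312.

-312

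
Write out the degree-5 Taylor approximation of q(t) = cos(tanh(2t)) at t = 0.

6*t^4 - 2*t^2 + 1

Let u equal the inner series; expand the outer function in u and truncate.
q(0) = 1
q′(0) = 0
q′′(0) = -4
q′′′(0) = 0
q^(4)(0) = 144
q^(5)(0) = 0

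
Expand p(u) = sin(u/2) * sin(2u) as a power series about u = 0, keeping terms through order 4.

Expand each factor separately, then convolve coefficients.

-17*u^4/24 + u^2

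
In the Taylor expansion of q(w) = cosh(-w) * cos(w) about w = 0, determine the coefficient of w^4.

-1/6

Take the Cauchy product of the two expansions.
q(0) = 1
q′(0) = 0
q′′(0) = 0
q′′′(0) = 0
q^(4)(0) = -4
So c_4 = q^(4)(0)/4! = -1/6.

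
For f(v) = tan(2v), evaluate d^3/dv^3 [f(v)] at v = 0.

16

The coefficient of v^3 in the expansion is 8/3, so f′′′(0) = 3! * (8/3) = 16.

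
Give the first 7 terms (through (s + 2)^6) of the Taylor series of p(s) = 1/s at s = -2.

-(s + 2)^6/128 - (s + 2)^5/64 - (s + 2)^4/32 - (s + 2)^3/16 - (s + 2)^2/8 - (s + 2)/4 - 1/2

p(-2) = -1/2
p′(-2) = -1/4
p′′(-2) = -1/4
p′′′(-2) = -3/8
p^(4)(-2) = -3/4
p^(5)(-2) = -15/8
p^(6)(-2) = -45/8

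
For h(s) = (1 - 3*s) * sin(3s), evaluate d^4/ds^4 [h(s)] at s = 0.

324

Multiply each power in the prefactor through the base expansion.
From the series, [s^4] h = 27/2; multiply by 4! = 24 to get 324.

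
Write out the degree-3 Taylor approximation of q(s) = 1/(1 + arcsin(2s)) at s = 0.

-28*s^3/3 + 4*s^2 - 2*s + 1

Compose series: expand the inner function first, then feed it into the outer expansion.
q(0) = 1
q′(0) = -2
q′′(0) = 8
q′′′(0) = -56
Then c_k = q^(k)(0)/k! gives each Taylor coefficient.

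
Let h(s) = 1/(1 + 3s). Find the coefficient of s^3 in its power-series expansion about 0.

-27

h(0) = 1
h′(0) = -3
h′′(0) = 18
h′′′(0) = -162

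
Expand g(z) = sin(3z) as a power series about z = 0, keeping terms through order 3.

Apply the Taylor formula c_k = f^(k)(a)/k!.
g(0) = 0
g′(0) = 3
g′′(0) = 0
g′′′(0) = -27

-9*z^3/2 + 3*z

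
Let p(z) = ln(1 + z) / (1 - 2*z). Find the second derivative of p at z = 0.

Multiply the numerator's expansion by the denominator's geometric series.
From the series, [z^2] p = 3/2; multiply by 2! = 2 to get 3.

3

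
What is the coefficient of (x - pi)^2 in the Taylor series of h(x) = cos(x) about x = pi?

1/2

Apply the Taylor formula c_k = f^(k)(a)/k!.
h(pi) = -1
h′(pi) = 0
h′′(pi) = 1
So c_2 = h′′(pi)/2! = 1/2.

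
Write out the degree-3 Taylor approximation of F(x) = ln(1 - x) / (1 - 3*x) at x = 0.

-65*x^3/6 - 7*x^2/2 - x

Multiply the numerator's expansion by the denominator's geometric series.
F(0) = 0
F′(0) = -1
F′′(0) = -7
F′′′(0) = -65
The Taylor polynomial is Σ F^(k)(0)/k! · x^k.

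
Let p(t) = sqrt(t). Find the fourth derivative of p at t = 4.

-15/2048

Use the known series and substitute for the argument.
The coefficient of (t - 4)^4 in the expansion is -5/16384, so p^(4)(4) = 4! * (-5/16384) = -15/2048.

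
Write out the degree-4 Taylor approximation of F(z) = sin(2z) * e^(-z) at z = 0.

z^4 - z^3/3 - 2*z^2 + 2*z

Multiply the two series term by term and collect like powers.
[z^0] = 0;  [z^1] = 2;  [z^2] = -2;  [z^3] = -1/3;  [z^4] = 1.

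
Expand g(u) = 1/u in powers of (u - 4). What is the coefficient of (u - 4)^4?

Differentiate repeatedly and evaluate at the center.

1/1024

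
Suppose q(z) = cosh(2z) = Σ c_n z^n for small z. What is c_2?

c_2 = q′′(0)/2! = 2.

2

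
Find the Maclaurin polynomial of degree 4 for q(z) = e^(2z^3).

2*z^3 + 1

Differentiate repeatedly and evaluate at the center.
q(0) = 1
q′(0) = 0
q′′(0) = 0
q′′′(0) = 12
q^(4)(0) = 0
The Taylor polynomial is Σ q^(k)(0)/k! · z^k.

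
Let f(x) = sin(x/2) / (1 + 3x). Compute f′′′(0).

Multiply the two series term by term and collect like powers.
The coefficient of x^3 in the expansion is 215/48, so f′′′(0) = 3! * (215/48) = 215/8.

215/8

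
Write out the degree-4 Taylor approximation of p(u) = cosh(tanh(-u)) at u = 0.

Plug the Maclaurin series of the inner function into that of the outer and collect terms.
p(0) = 1
p′(0) = 0
p′′(0) = 1
p′′′(0) = 0
p^(4)(0) = -7

-7*u^4/24 + u^2/2 + 1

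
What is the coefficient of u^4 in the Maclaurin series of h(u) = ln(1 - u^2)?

h(0) = 0
h′(0) = 0
h′′(0) = -2
h′′′(0) = 0
h^(4)(0) = -12
So c_4 = h^(4)(0)/4! = -1/2.

-1/2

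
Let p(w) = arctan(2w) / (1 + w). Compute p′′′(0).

Take the Cauchy product of the two expansions.
The coefficient of w^3 in the expansion is -2/3, so p′′′(0) = 3! * (-2/3) = -4.

-4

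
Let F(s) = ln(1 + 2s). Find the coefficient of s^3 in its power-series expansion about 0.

8/3

[s^0] = 0;  [s^1] = 2;  [s^2] = -2;  [s^3] = 8/3.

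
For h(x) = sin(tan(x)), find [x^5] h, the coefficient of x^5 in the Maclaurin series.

-1/40

Plug the Maclaurin series of the inner function into that of the outer and collect terms.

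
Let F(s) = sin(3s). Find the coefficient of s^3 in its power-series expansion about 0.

F(0) = 0
F′(0) = 3
F′′(0) = 0
F′′′(0) = -27
So c_3 = F′′′(0)/3! = -9/2.

-9/2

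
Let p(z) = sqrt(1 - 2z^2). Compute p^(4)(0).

Use the known series and substitute for the argument.
The coefficient of z^4 in the expansion is -1/2, so p^(4)(0) = 4! * (-1/2) = -12.

-12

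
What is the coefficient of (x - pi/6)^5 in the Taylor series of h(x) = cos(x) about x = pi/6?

h(pi/6) = sqrt(3)/2
h′(pi/6) = -1/2
h′′(pi/6) = -sqrt(3)/2
h′′′(pi/6) = 1/2
h^(4)(pi/6) = sqrt(3)/2
h^(5)(pi/6) = -1/2
So c_5 = h^(5)(pi/6)/5! = -1/240.

-1/240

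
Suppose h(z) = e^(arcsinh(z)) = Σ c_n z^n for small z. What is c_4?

Plug the Maclaurin series of the inner function into that of the outer and collect terms.
h(0) = 1
h′(0) = 1
h′′(0) = 1
h′′′(0) = 0
h^(4)(0) = -3

-1/8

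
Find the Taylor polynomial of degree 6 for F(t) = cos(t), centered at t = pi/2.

Apply the Taylor formula c_k = f^(k)(a)/k!.
F(pi/2) = 0
F′(pi/2) = -1
F′′(pi/2) = 0
F′′′(pi/2) = 1
F^(4)(pi/2) = 0
F^(5)(pi/2) = -1
F^(6)(pi/2) = 0

-(t - pi/2)^5/120 + (t - pi/2)^3/6 - (t - pi/2)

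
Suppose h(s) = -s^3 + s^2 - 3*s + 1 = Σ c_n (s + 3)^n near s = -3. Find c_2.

Apply the Taylor formula c_k = f^(k)(a)/k!.
[(s + 3)^0] = 46;  [(s + 3)^1] = -36;  [(s + 3)^2] = 10.

10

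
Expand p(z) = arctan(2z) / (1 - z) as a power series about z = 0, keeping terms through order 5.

Expand 1/(denominator) as a geometric series and multiply by the numerator's series.
p(0) = 0
p′(0) = 2
p′′(0) = 4
p′′′(0) = -4
p^(4)(0) = -16
p^(5)(0) = 688
Dividing each by k! gives the coefficients c_0, ..., c_5.

86*z^5/15 - 2*z^4/3 - 2*z^3/3 + 2*z^2 + 2*z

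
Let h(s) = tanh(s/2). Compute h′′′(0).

-1/4

From the series, [s^3] h = -1/24; multiply by 3! = 6 to get -1/4.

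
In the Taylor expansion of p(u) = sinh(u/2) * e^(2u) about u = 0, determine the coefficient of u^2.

1

Multiply the two series term by term and collect like powers.
p(0) = 0
p′(0) = 1/2
p′′(0) = 2
So c_2 = p′′(0)/2! = 1.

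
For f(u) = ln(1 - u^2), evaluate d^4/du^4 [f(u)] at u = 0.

Differentiate repeatedly and evaluate at the center.
The coefficient of u^4 in the expansion is -1/2, so f^(4)(0) = 4! * (-1/2) = -12.

-12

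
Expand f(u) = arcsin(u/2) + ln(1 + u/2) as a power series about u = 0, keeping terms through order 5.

11*u^5/1280 - u^4/64 + u^3/16 - u^2/8 + u

Expand each term separately and add.
f(0) = 0
f′(0) = 1
f′′(0) = -1/4
f′′′(0) = 3/8
f^(4)(0) = -3/8
f^(5)(0) = 33/32
Dividing each by k! gives the coefficients c_0, ..., c_5.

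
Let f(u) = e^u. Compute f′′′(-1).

e^(-1)

Compute the successive derivatives at the expansion point and divide by k!.
From the series, [(u + 1)^3] f = e^(-1)/6; multiply by 3! = 6 to get e^(-1).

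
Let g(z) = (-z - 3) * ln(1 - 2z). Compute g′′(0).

16

Distribute the polynomial across the series and collect like powers.
From the series, [z^2] g = 8; multiply by 2! = 2 to get 16.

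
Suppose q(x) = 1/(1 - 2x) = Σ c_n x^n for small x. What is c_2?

4

q(0) = 1
q′(0) = 2
q′′(0) = 8
So c_2 = q′′(0)/2! = 4.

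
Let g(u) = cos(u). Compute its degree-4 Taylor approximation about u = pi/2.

(u - pi/2)^3/6 - (u - pi/2)

Differentiate repeatedly and evaluate at the center.
g(pi/2) = 0
g′(pi/2) = -1
g′′(pi/2) = 0
g′′′(pi/2) = 1
g^(4)(pi/2) = 0
Dividing each by k! gives the coefficients c_0, ..., c_4.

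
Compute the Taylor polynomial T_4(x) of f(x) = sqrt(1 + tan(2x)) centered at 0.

Substitute the inner expansion into the outer series and collect powers.

-47*x^4/24 + 11*x^3/6 - x^2/2 + x + 1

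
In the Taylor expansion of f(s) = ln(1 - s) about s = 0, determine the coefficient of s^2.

f(0) = 0
f′(0) = -1
f′′(0) = -1
So c_2 = f′′(0)/2! = -1/2.

-1/2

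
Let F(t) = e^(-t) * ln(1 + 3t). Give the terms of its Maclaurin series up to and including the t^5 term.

Multiply the two series term by term and collect like powers.

2969*t^5/40 - 32*t^4 + 15*t^3 - 15*t^2/2 + 3*t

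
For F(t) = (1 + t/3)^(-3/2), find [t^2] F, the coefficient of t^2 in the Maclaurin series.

5/24

Use the known series and substitute for the argument.
So c_2 = F′′(0)/2! = 5/24.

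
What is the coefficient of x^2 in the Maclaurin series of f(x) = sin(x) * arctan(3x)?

Take the Cauchy product of the two expansions.
f(0) = 0
f′(0) = 0
f′′(0) = 6
So c_2 = f′′(0)/2! = 3.

3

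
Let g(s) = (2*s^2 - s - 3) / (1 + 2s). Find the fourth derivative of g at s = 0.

Distribute the polynomial across the series and collect like powers.
The coefficient of s^4 in the expansion is -32, so g^(4)(0) = 4! * (-32) = -768.

-768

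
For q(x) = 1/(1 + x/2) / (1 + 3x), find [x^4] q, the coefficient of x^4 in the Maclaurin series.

Expand each factor separately, then convolve coefficients.
q(0) = 1
q′(0) = -7/2
q′′(0) = 43/2
q′′′(0) = -777/4
q^(4)(0) = 4665/2
The Taylor polynomial is Σ q^(k)(0)/k! · x^k.

1555/16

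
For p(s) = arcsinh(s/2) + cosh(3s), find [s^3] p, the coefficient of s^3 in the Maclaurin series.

-1/48

Expand each term separately and add.
So c_3 = p′′′(0)/3! = -1/48.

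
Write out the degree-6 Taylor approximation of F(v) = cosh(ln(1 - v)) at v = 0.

v^6/2 + v^5/2 + v^4/2 + v^3/2 + v^2/2 + 1

Let u equal the inner series; expand the outer function in u and truncate.
F(0) = 1
F′(0) = 0
F′′(0) = 1
F′′′(0) = 3
F^(4)(0) = 12
F^(5)(0) = 60
F^(6)(0) = 360
Then c_k = F^(k)(0)/k! gives each Taylor coefficient.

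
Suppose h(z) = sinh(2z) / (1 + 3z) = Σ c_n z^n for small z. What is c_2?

-6

Expand each factor separately, then convolve coefficients.
h(0) = 0
h′(0) = 2
h′′(0) = -12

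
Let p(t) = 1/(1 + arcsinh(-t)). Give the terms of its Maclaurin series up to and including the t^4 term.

Compose series: expand the inner function first, then feed it into the outer expansion.
[t^0] = 1;  [t^1] = 1;  [t^2] = 1;  [t^3] = 5/6;  [t^4] = 2/3.

2*t^4/3 + 5*t^3/6 + t^2 + t + 1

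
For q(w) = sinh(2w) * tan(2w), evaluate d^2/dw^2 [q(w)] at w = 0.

Write out both Maclaurin series and multiply, keeping only the needed powers.
From the series, [w^2] q = 4; multiply by 2! = 2 to get 8.

8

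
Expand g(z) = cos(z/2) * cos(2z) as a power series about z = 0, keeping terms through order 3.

Multiply the two series term by term and collect like powers.

1 - 17*z^2/8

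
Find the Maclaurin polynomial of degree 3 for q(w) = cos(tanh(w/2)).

1 - w^2/8

Compose series: expand the inner function first, then feed it into the outer expansion.
[w^0] = 1;  [w^1] = 0;  [w^2] = -1/8;  [w^3] = 0.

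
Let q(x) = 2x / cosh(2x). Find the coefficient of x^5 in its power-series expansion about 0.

Divide the numerator series by the denominator series (power-series long division).
[x^0] = 0;  [x^1] = 2;  [x^2] = 0;  [x^3] = -4;  [x^4] = 0;  [x^5] = 20/3.
So c_5 = q^(5)(0)/5! = 20/3.

20/3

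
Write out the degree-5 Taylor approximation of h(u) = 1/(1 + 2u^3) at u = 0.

[u^0] = 1;  [u^1] = 0;  [u^2] = 0;  [u^3] = -2;  [u^4] = 0;  [u^5] = 0.

1 - 2*u^3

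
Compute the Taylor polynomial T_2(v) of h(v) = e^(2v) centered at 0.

2*v^2 + 2*v + 1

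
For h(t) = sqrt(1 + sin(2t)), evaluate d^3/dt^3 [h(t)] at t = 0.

-1

Compose series: expand the inner function first, then feed it into the outer expansion.
From the series, [t^3] h = -1/6; multiply by 3! = 6 to get -1.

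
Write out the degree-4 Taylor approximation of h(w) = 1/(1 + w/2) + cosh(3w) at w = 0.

55*w^4/16 - w^3/8 + 19*w^2/4 - w/2 + 2

Add the two expansions coefficient-wise.
h(0) = 2
h′(0) = -1/2
h′′(0) = 19/2
h′′′(0) = -3/4
h^(4)(0) = 165/2
Dividing each by k! gives the coefficients c_0, ..., c_4.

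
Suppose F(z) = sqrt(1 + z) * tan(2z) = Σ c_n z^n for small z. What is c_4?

35/24

Write out both Maclaurin series and multiply, keeping only the needed powers.
F(0) = 0
F′(0) = 2
F′′(0) = 2
F′′′(0) = 29/2
F^(4)(0) = 35
Dividing each by k! gives the coefficients c_0, ..., c_4.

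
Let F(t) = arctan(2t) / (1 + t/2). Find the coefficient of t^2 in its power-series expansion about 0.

-1

Multiply the two series term by term and collect like powers.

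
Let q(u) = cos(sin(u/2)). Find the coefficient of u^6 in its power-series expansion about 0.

-37/46080

Plug the Maclaurin series of the inner function into that of the outer and collect terms.
q(0) = 1
q′(0) = 0
q′′(0) = -1/4
q′′′(0) = 0
q^(4)(0) = 5/16
q^(5)(0) = 0
q^(6)(0) = -37/64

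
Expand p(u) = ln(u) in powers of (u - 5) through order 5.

(u - 5)^5/15625 - (u - 5)^4/2500 + (u - 5)^3/375 - (u - 5)^2/50 + (u - 5)/5 + ln(5)

p(5) = ln(5)
p′(5) = 1/5
p′′(5) = -1/25
p′′′(5) = 2/125
p^(4)(5) = -6/625
p^(5)(5) = 24/3125
The Taylor polynomial is Σ p^(k)(5)/k! · (u - 5)^k.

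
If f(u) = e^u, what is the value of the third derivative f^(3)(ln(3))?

The coefficient of (u - ln(3))^3 in the expansion is 1/2, so f′′′(ln(3)) = 3! * (1/2) = 3.

3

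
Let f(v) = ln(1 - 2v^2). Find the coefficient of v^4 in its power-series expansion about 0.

-2

Use the known series and substitute for the argument.
f(0) = 0
f′(0) = 0
f′′(0) = -4
f′′′(0) = 0
f^(4)(0) = -48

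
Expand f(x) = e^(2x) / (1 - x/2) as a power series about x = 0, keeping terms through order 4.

103*x^4/48 + 71*x^3/24 + 13*x^2/4 + 5*x/2 + 1

Take the Cauchy product of the two expansions.
f(0) = 1
f′(0) = 5/2
f′′(0) = 13/2
f′′′(0) = 71/4
f^(4)(0) = 103/2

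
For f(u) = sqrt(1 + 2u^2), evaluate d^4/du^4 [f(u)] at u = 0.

The coefficient of u^4 in the expansion is -1/2, so f^(4)(0) = 4! * (-1/2) = -12.

-12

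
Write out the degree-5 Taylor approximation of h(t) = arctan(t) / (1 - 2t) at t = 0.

Multiply the two series term by term and collect like powers.
h(0) = 0
h′(0) = 1
h′′(0) = 4
h′′′(0) = 22
h^(4)(0) = 176
h^(5)(0) = 1784
Dividing each by k! gives the coefficients c_0, ..., c_5.

223*t^5/15 + 22*t^4/3 + 11*t^3/3 + 2*t^2 + t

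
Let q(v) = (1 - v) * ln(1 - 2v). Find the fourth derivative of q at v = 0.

-32

Distribute the polynomial across the series and collect like powers.
From the series, [v^4] q = -4/3; multiply by 4! = 24 to get -32.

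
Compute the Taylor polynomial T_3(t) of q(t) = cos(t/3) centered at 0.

1 - t^2/18

[t^0] = 1;  [t^1] = 0;  [t^2] = -1/18;  [t^3] = 0.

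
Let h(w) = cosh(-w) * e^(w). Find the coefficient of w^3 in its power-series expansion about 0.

2/3

Multiply the two series term by term and collect like powers.
[w^0] = 1;  [w^1] = 1;  [w^2] = 1;  [w^3] = 2/3.
So c_3 = h′′′(0)/3! = 2/3.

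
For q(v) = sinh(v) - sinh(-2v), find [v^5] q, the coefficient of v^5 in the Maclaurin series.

Add the two expansions coefficient-wise.
So c_5 = q^(5)(0)/5! = 11/40.

11/40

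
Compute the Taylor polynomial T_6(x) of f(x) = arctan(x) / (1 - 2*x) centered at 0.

446*x^6/15 + 223*x^5/15 + 22*x^4/3 + 11*x^3/3 + 2*x^2 + x

Expand 1/(denominator) as a geometric series and multiply by the numerator's series.
f(0) = 0
f′(0) = 1
f′′(0) = 4
f′′′(0) = 22
f^(4)(0) = 176
f^(5)(0) = 1784
f^(6)(0) = 21408
The Taylor polynomial is Σ f^(k)(0)/k! · x^k.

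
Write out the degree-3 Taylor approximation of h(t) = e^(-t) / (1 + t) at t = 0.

-8*t^3/3 + 5*t^2/2 - 2*t + 1

Multiply the two series term by term and collect like powers.
[t^0] = 1;  [t^1] = -2;  [t^2] = 5/2;  [t^3] = -8/3.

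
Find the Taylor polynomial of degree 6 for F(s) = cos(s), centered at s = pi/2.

-(s - pi/2)^5/120 + (s - pi/2)^3/6 - (s - pi/2)

F(pi/2) = 0
F′(pi/2) = -1
F′′(pi/2) = 0
F′′′(pi/2) = 1
F^(4)(pi/2) = 0
F^(5)(pi/2) = -1
F^(6)(pi/2) = 0
Then c_k = F^(k)(pi/2)/k! gives each Taylor coefficient.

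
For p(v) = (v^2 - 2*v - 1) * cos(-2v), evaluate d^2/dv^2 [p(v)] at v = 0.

6

Shift and add copies of the series according to the polynomial's terms.
The coefficient of v^2 in the expansion is 3, so p′′(0) = 2! * (3) = 6.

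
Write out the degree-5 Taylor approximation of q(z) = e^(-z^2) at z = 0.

z^4/2 - z^2 + 1

q(0) = 1
q′(0) = 0
q′′(0) = -2
q′′′(0) = 0
q^(4)(0) = 12
q^(5)(0) = 0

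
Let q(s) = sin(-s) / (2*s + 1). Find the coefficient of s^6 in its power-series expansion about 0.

1841/60

Expand 1/(denominator) as a geometric series and multiply by the numerator's series.
q(0) = 0
q′(0) = -1
q′′(0) = 4
q′′′(0) = -23
q^(4)(0) = 184
q^(5)(0) = -1841
q^(6)(0) = 22092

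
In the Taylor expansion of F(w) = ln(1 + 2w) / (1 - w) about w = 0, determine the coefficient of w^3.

8/3

Take the Cauchy product of the two expansions.
So c_3 = F′′′(0)/3! = 8/3.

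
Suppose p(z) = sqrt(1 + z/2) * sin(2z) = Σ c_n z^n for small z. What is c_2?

Take the Cauchy product of the two expansions.
[z^0] = 0;  [z^1] = 2;  [z^2] = 1/2.
So c_2 = p′′(0)/2! = 1/2.

1/2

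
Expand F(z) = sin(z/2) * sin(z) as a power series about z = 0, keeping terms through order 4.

Expand each factor separately, then convolve coefficients.
F(0) = 0
F′(0) = 0
F′′(0) = 1
F′′′(0) = 0
F^(4)(0) = -5/2

-5*z^4/48 + z^2/2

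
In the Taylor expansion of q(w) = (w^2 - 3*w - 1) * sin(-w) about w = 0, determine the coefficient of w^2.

3

Distribute the polynomial across the series and collect like powers.
[w^0] = 0;  [w^1] = 1;  [w^2] = 3.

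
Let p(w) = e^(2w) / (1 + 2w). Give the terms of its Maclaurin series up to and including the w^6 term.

212*w^6/9 - 176*w^5/15 + 6*w^4 - 8*w^3/3 + 2*w^2 + 1

Take the Cauchy product of the two expansions.
p(0) = 1
p′(0) = 0
p′′(0) = 4
p′′′(0) = -16
p^(4)(0) = 144
p^(5)(0) = -1408
p^(6)(0) = 16960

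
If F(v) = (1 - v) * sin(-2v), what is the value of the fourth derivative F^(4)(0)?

Multiply each power in the prefactor through the base expansion.
The coefficient of v^4 in the expansion is -4/3, so F^(4)(0) = 4! * (-4/3) = -32.

-32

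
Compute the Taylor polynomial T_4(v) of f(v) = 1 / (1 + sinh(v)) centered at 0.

Expand as Σ (-1)^k u^k with u equal to the inner function's series.

4*v^4/3 - 7*v^3/6 + v^2 - v + 1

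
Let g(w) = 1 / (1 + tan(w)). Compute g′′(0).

2

Use the geometric series for the reciprocal, then substitute.
From the series, [w^2] g = 1; multiply by 2! = 2 to get 2.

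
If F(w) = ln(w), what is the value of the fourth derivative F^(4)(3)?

From the series, [(w - 3)^4] F = -1/324; multiply by 4! = 24 to get -2/27.

-2/27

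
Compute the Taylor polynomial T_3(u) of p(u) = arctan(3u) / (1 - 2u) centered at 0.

3*u^3 + 6*u^2 + 3*u

Take the Cauchy product of the two expansions.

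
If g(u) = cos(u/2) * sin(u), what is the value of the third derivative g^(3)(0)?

-7/4

Write out both Maclaurin series and multiply, keeping only the needed powers.
The coefficient of u^3 in the expansion is -7/24, so g′′′(0) = 3! * (-7/24) = -7/4.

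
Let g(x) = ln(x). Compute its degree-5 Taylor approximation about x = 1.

g(1) = 0
g′(1) = 1
g′′(1) = -1
g′′′(1) = 2
g^(4)(1) = -6
g^(5)(1) = 24

(x - 1)^5/5 - (x - 1)^4/4 + (x - 1)^3/3 - (x - 1)^2/2 + (x - 1)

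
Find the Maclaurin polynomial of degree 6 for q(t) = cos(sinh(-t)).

t^6/240 - t^4/8 - t^2/2 + 1

Substitute the inner expansion into the outer series and collect powers.
q(0) = 1
q′(0) = 0
q′′(0) = -1
q′′′(0) = 0
q^(4)(0) = -3
q^(5)(0) = 0
q^(6)(0) = 3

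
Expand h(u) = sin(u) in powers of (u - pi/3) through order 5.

(u - pi/3)^5/240 + sqrt(3)*(u - pi/3)^4/48 - (u - pi/3)^3/12 - sqrt(3)*(u - pi/3)^2/4 + (u - pi/3)/2 + sqrt(3)/2

Use the known series and substitute for the argument.
h(pi/3) = sqrt(3)/2
h′(pi/3) = 1/2
h′′(pi/3) = -sqrt(3)/2
h′′′(pi/3) = -1/2
h^(4)(pi/3) = sqrt(3)/2
h^(5)(pi/3) = 1/2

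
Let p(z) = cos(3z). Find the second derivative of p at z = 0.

-9

The coefficient of z^2 in the expansion is -9/2, so p′′(0) = 2! * (-9/2) = -9.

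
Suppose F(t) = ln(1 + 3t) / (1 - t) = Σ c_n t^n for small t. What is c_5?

717/20

Take the Cauchy product of the two expansions.
F(0) = 0
F′(0) = 3
F′′(0) = -3
F′′′(0) = 45
F^(4)(0) = -306
F^(5)(0) = 4302
Then c_k = F^(k)(0)/k! gives each Taylor coefficient.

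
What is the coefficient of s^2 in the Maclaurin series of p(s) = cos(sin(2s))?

Plug the Maclaurin series of the inner function into that of the outer and collect terms.
p(0) = 1
p′(0) = 0
p′′(0) = -4
So c_2 = p′′(0)/2! = -2.

-2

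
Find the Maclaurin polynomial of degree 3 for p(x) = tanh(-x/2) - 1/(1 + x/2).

Add the two expansions coefficient-wise.
p(0) = -1
p′(0) = 0
p′′(0) = -1/2
p′′′(0) = 1

x^3/6 - x^2/4 - 1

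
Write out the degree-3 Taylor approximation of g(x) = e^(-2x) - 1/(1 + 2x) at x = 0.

Expand each term separately and add.
g(0) = 0
g′(0) = 0
g′′(0) = -4
g′′′(0) = 40
Then c_k = g^(k)(0)/k! gives each Taylor coefficient.

20*x^3/3 - 2*x^2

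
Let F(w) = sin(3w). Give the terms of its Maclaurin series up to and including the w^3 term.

-9*w^3/2 + 3*w

Use the known series and substitute for the argument.
F(0) = 0
F′(0) = 3
F′′(0) = 0
F′′′(0) = -27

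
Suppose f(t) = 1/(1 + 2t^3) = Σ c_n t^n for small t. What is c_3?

[t^0] = 1;  [t^1] = 0;  [t^2] = 0;  [t^3] = -2.

-2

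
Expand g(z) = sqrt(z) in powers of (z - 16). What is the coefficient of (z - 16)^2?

g(16) = 4
g′(16) = 1/8
g′′(16) = -1/256

-1/512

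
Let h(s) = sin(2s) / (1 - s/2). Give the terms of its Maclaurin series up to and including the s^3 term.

-5*s^3/6 + s^2 + 2*s

Multiply the two series term by term and collect like powers.
h(0) = 0
h′(0) = 2
h′′(0) = 2
h′′′(0) = -5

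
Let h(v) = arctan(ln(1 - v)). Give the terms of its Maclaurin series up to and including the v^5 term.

11*v^5/60 + v^4/4 - v^2/2 - v

Compose series: expand the inner function first, then feed it into the outer expansion.
h(0) = 0
h′(0) = -1
h′′(0) = -1
h′′′(0) = 0
h^(4)(0) = 6
h^(5)(0) = 22
The Taylor polynomial is Σ h^(k)(0)/k! · v^k.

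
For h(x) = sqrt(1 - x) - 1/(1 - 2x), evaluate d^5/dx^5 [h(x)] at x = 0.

-122985/32

Combine the two series term by term.
The coefficient of x^5 in the expansion is -8199/256, so h^(5)(0) = 5! * (-8199/256) = -122985/32.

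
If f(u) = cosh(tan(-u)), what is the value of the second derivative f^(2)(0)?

Plug the Maclaurin series of the inner function into that of the outer and collect terms.
The coefficient of u^2 in the expansion is 1/2, so f′′(0) = 2! * (1/2) = 1.

1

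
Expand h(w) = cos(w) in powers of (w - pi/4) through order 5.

-sqrt(2)*(w - pi/4)^5/240 + sqrt(2)*(w - pi/4)^4/48 + sqrt(2)*(w - pi/4)^3/12 - sqrt(2)*(w - pi/4)^2/4 - sqrt(2)*(w - pi/4)/2 + sqrt(2)/2

h(pi/4) = sqrt(2)/2
h′(pi/4) = -sqrt(2)/2
h′′(pi/4) = -sqrt(2)/2
h′′′(pi/4) = sqrt(2)/2
h^(4)(pi/4) = sqrt(2)/2
h^(5)(pi/4) = -sqrt(2)/2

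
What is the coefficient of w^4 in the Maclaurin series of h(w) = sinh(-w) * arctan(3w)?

17/2

Take the Cauchy product of the two expansions.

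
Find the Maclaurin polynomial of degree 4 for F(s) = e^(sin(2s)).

Substitute the inner expansion into the outer series and collect powers.
F(0) = 1
F′(0) = 2
F′′(0) = 4
F′′′(0) = 0
F^(4)(0) = -48
Dividing each by k! gives the coefficients c_0, ..., c_4.

-2*s^4 + 2*s^2 + 2*s + 1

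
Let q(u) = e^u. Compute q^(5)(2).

The coefficient of (u - 2)^5 in the expansion is e^(2)/120, so q^(5)(2) = 5! * (e^(2)/120) = e^(2).

e^(2)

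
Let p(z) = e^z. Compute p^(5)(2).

e^(2)

The coefficient of (z - 2)^5 in the expansion is e^(2)/120, so p^(5)(2) = 5! * (e^(2)/120) = e^(2).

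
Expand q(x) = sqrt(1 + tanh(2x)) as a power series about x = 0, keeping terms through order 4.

17*x^4/24 - 5*x^3/6 - x^2/2 + x + 1

Plug the Maclaurin series of the inner function into that of the outer and collect terms.
q(0) = 1
q′(0) = 1
q′′(0) = -1
q′′′(0) = -5
q^(4)(0) = 17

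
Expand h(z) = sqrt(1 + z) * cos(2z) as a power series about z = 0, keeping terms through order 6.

Expand each factor separately, then convolve coefficients.
[z^0] = 1;  [z^1] = 1/2;  [z^2] = -17/8;  [z^3] = -15/16;  [z^4] = 337/384;  [z^5] = 181/768;  [z^6] = -5281/46080.

-5281*z^6/46080 + 181*z^5/768 + 337*z^4/384 - 15*z^3/16 - 17*z^2/8 + z/2 + 1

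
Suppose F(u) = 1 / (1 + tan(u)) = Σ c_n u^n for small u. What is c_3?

-4/3

Write 1/(1+u) = 1 - u + u^2 - u^3 + ... and substitute the series for u.
F(0) = 1
F′(0) = -1
F′′(0) = 2
F′′′(0) = -8
So c_3 = F′′′(0)/3! = -4/3.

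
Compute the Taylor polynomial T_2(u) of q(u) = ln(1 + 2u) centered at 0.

-2*u^2 + 2*u

[u^0] = 0;  [u^1] = 2;  [u^2] = -2.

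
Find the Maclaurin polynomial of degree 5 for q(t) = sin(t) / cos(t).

2*t^5/15 + t^3/3 + t

Invert the denominator's series and multiply.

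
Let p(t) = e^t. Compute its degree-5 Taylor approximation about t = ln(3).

(t - ln(3))^5/40 + (t - ln(3))^4/8 + (t - ln(3))^3/2 + 3*(t - ln(3))^2/2 + 3*(t - ln(3)) + 3

p(ln(3)) = 3
p′(ln(3)) = 3
p′′(ln(3)) = 3
p′′′(ln(3)) = 3
p^(4)(ln(3)) = 3
p^(5)(ln(3)) = 3
The Taylor polynomial is Σ p^(k)(ln(3))/k! · (t - ln(3))^k.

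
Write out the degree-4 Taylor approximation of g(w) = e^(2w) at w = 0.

Compute the successive derivatives at the expansion point and divide by k!.
g(0) = 1
g′(0) = 2
g′′(0) = 4
g′′′(0) = 8
g^(4)(0) = 16

2*w^4/3 + 4*w^3/3 + 2*w^2 + 2*w + 1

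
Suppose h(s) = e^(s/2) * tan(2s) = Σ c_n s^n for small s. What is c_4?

Multiply the two series term by term and collect like powers.

11/8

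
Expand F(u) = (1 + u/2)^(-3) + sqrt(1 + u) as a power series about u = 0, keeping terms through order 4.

115*u^4/128 - 19*u^3/16 + 11*u^2/8 - u + 2

Add the two expansions coefficient-wise.
F(0) = 2
F′(0) = -1
F′′(0) = 11/4
F′′′(0) = -57/8
F^(4)(0) = 345/16
The Taylor polynomial is Σ F^(k)(0)/k! · u^k.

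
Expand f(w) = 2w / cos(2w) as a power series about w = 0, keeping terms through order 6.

20*w^5/3 + 4*w^3 + 2*w

Invert the denominator's series and multiply.
[w^0] = 0;  [w^1] = 2;  [w^2] = 0;  [w^3] = 4;  [w^4] = 0;  [w^5] = 20/3;  [w^6] = 0.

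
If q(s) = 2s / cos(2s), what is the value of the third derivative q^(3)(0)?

Write the quotient as an unknown series and match coefficients against numerator = denominator · series.
The coefficient of s^3 in the expansion is 4, so q′′′(0) = 3! * (4) = 24.

24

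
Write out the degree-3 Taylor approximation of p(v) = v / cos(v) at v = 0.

v^3/2 + v

Invert the denominator's series and multiply.
p(0) = 0
p′(0) = 1
p′′(0) = 0
p′′′(0) = 3
The Taylor polynomial is Σ p^(k)(0)/k! · v^k.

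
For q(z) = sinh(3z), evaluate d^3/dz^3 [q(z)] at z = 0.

27

From the series, [z^3] q = 9/2; multiply by 3! = 6 to get 27.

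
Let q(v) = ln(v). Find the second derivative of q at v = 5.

From the series, [(v - 5)^2] q = -1/50; multiply by 2! = 2 to get -1/25.

-1/25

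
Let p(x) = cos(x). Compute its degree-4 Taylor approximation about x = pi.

p(pi) = -1
p′(pi) = 0
p′′(pi) = 1
p′′′(pi) = 0
p^(4)(pi) = -1
Dividing each by k! gives the coefficients c_0, ..., c_4.

-(x - pi)^4/24 + (x - pi)^2/2 - 1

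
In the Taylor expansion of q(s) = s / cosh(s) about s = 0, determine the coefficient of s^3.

-1/2

Invert the denominator's series and multiply.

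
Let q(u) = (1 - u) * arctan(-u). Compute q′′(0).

Shift and add copies of the series according to the polynomial's terms.
The coefficient of u^2 in the expansion is 1, so q′′(0) = 2! * (1) = 2.

2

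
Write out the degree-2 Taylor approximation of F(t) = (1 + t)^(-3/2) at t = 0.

F(0) = 1
F′(0) = -3/2
F′′(0) = 15/4

15*t^2/8 - 3*t/2 + 1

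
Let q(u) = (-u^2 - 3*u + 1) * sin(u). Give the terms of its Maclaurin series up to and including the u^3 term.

Multiply each power in the prefactor through the base expansion.
q(0) = 0
q′(0) = 1
q′′(0) = -6
q′′′(0) = -7
The Taylor polynomial is Σ q^(k)(0)/k! · u^k.

-7*u^3/6 - 3*u^2 + u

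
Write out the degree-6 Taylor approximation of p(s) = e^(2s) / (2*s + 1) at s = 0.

212*s^6/9 - 176*s^5/15 + 6*s^4 - 8*s^3/3 + 2*s^2 + 1

Use 1/(1 - r) = Σ r^k on the denominator, then take the Cauchy product.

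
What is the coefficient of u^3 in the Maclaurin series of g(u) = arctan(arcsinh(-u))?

1/2

Substitute the inner expansion into the outer series and collect powers.
[u^0] = 0;  [u^1] = -1;  [u^2] = 0;  [u^3] = 1/2.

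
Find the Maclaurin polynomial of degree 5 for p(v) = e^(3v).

81*v^5/40 + 27*v^4/8 + 9*v^3/2 + 9*v^2/2 + 3*v + 1

Use the known series and substitute for the argument.
p(0) = 1
p′(0) = 3
p′′(0) = 9
p′′′(0) = 27
p^(4)(0) = 81
p^(5)(0) = 243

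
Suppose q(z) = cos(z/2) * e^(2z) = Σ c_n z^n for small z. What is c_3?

13/12

Multiply the two series term by term and collect like powers.
So c_3 = q′′′(0)/3! = 13/12.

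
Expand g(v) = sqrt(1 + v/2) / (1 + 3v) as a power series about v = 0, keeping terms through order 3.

-3155*v^3/128 + 263*v^2/32 - 11*v/4 + 1

Write out both Maclaurin series and multiply, keeping only the needed powers.
g(0) = 1
g′(0) = -11/4
g′′(0) = 263/16
g′′′(0) = -9465/64
Dividing each by k! gives the coefficients c_0, ..., c_3.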